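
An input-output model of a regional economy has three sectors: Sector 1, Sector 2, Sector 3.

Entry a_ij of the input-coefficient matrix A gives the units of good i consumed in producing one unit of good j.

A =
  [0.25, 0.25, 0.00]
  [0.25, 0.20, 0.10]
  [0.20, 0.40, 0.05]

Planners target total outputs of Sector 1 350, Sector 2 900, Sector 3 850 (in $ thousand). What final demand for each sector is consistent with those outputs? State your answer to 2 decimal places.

d_1 = 37.50, d_2 = 547.50, d_3 = 377.50

I − A =
  [   0.75    -0.25     0.00]
  [  -0.25     0.80    -0.10]
  [  -0.20    -0.40     0.95]
d = (I − A) x:
  d_1 = (+0.75)·350 + (-0.25)·900 + (+0.00)·850 = 37.50
  d_2 = (-0.25)·350 + (+0.80)·900 + (-0.10)·850 = 547.50
  d_3 = (-0.20)·350 + (-0.40)·900 + (+0.95)·850 = 377.50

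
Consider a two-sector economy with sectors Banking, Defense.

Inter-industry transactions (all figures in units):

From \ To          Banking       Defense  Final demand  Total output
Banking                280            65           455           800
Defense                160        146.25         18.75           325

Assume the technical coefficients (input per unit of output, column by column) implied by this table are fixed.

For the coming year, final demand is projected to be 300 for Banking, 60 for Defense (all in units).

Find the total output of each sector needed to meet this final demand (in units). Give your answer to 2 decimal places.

Technical coefficients a_ij = z_ij / X_j:
  a_BB = 280/800 = 0.35, a_DB = 160/800 = 0.20
  a_BD = 65/325 = 0.20, a_DD = 146.25/325 = 0.45
I − A =
  [   0.65    -0.20]
  [  -0.20     0.55]
det(I−A) = (0.65)(0.55) − (-0.20)(-0.20) = 0.3175
adj(I−A) = [[0.55, 0.20], [0.20, 0.65]]
(I − A)⁻¹ = adj(I−A) / det(I−A) ≈
  [   1.7323     0.6299]
  [   0.6299     2.0472]
x = (I − A)⁻¹ d = adj(I−A)·d / det(I−A), with det(I−A) = 0.3175:
  x_B = (0.55·300 + 0.20·60) / 0.3175 = 177.00 / 0.3175 ≈ 557.48
  x_D = (0.20·300 + 0.65·60) / 0.3175 = 99.00 / 0.3175 ≈ 311.81

x_B = 557.48, x_D = 311.81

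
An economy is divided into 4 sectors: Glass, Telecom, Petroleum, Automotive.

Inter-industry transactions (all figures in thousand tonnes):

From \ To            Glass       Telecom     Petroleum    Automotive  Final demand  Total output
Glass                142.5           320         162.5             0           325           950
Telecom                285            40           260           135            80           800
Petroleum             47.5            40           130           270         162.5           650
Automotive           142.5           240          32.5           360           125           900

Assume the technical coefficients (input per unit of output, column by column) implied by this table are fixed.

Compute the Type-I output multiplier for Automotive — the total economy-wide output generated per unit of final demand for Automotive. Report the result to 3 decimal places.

Technical coefficients a_ij = z_ij / X_j:
  a_GG = 142.5/950 = 0.15, a_TG = 285/950 = 0.30, a_PG = 47.5/950 = 0.05, a_AG = 142.5/950 = 0.15
  a_GT = 320/800 = 0.40, a_TT = 40/800 = 0.05, a_PT = 40/800 = 0.05, a_AT = 240/800 = 0.30
  a_GP = 162.5/650 = 0.25, a_TP = 260/650 = 0.40, a_PP = 130/650 = 0.20, a_AP = 32.5/650 = 0.05
  a_GA = 0/900 = 0.00, a_TA = 135/900 = 0.15, a_PA = 270/900 = 0.30, a_AA = 360/900 = 0.40
I − A =
  [   0.85    -0.40    -0.25     0.00]
  [  -0.30     0.95    -0.40    -0.15]
  [  -0.05    -0.05     0.80    -0.30]
  [  -0.15    -0.30    -0.05     0.60]
Compute the cofactors C_ij = (−1)^(i+j)·(3×3 minor ij) of I−A; the adjugate is their transpose:
adj(I−A) = Cᵀ =
  [ 0.357375   0.216000   0.230250   0.169125]
  [ 0.187875   0.376500   0.261000   0.224625]
  [ 0.106125   0.132000   0.365250   0.215625]
  [ 0.192125   0.253250   0.218500   0.509375]
det(I−A) = Σ_j (I−A)_1j·C_1j = (0.85)(0.357375) + (-0.40)(0.187875) + (-0.25)(0.106125) + (0.00)(0.192125) = 0.2020875
(I − A)⁻¹ = adj(I−A) / det(I−A) ≈
  [   1.7684     1.0688     1.1394     0.8369]
  [   0.9297     1.8631     1.2915     1.1115]
  [   0.5251     0.6532     1.8074     1.0670]
  [   0.9507     1.2532     1.0812     2.5206]
The output multiplier for sector j is the column-j sum of the Leontief inverse (I − A)⁻¹ = adj(I−A) / det(I−A).
Column A of adj(I−A): (0.169125, 0.224625, 0.215625, 0.509375); det(I−A) = 0.2020875.
m_A = (0.169125 + 0.224625 + 0.215625 + 0.509375) / 0.2020875 = 1.11875 / 0.2020875 ≈ 5.536.

m_A = 5.536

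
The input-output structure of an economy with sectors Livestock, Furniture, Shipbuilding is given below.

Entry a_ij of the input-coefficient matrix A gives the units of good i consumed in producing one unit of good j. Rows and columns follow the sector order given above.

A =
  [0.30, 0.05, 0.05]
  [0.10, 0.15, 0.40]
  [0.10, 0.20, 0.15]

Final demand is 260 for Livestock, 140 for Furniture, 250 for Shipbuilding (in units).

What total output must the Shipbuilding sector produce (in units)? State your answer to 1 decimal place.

x_3 = 445.2

I − A =
  [   0.70    -0.05    -0.05]
  [  -0.10     0.85    -0.40]
  [  -0.10    -0.20     0.85]
Cofactors of I−A, C_ij = (−1)^(i+j)·(minor ij) (rows/columns in the sector order above):
  C_11 = (0.85)(0.85) − (-0.40)(-0.20) = 0.6425
  C_12 = −[(-0.10)(0.85) − (-0.40)(-0.10)] = 0.1250
  C_13 = (-0.10)(-0.20) − (0.85)(-0.10) = 0.1050
  C_21 = −[(-0.05)(0.85) − (-0.05)(-0.20)] = 0.0525
  C_22 = (0.70)(0.85) − (-0.05)(-0.10) = 0.5900
  C_23 = −[(0.70)(-0.20) − (-0.05)(-0.10)] = 0.1450
  C_31 = (-0.05)(-0.40) − (-0.05)(0.85) = 0.0625
  C_32 = −[(0.70)(-0.40) − (-0.05)(-0.10)] = 0.2850
  C_33 = (0.70)(0.85) − (-0.05)(-0.10) = 0.5900
det(I−A) = Σ_j (I−A)_1j·C_1j = (0.70)(0.6425) + (-0.05)(0.1250) + (-0.05)(0.1050) = 0.43825
adj(I−A) = Cᵀ =
  [ 0.6425   0.0525   0.0625]
  [ 0.1250   0.5900   0.2850]
  [ 0.1050   0.1450   0.5900]
(I − A)⁻¹ = adj(I−A) / det(I−A) ≈
  [   1.4661     0.1198     0.1426]
  [   0.2852     1.3463     0.6503]
  [   0.2396     0.3309     1.3463]
x = (I − A)⁻¹ d = adj(I−A)·d / det(I−A), with det(I−A) = 0.43825:
  x_1 = (0.6425·260 + 0.0525·140 + 0.0625·250) / 0.43825 = 190.025 / 0.43825 ≈ 433.6
  x_2 = (0.1250·260 + 0.5900·140 + 0.2850·250) / 0.43825 = 186.35 / 0.43825 ≈ 425.2
  x_3 = (0.1050·260 + 0.1450·140 + 0.5900·250) / 0.43825 = 195.10 / 0.43825 ≈ 445.2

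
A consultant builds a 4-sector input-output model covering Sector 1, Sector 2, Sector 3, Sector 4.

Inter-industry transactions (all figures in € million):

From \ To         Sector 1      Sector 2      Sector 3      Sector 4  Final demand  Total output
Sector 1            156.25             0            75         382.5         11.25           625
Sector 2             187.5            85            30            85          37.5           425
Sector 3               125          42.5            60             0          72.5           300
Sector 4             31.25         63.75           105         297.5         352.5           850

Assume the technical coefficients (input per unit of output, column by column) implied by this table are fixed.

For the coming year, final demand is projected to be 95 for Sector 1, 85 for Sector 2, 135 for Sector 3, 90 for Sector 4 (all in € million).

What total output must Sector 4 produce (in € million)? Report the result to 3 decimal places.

Technical coefficients a_ij = z_ij / X_j:
  a_11 = 156.25/625 = 0.25, a_21 = 187.5/625 = 0.30, a_31 = 125/625 = 0.20, a_41 = 31.25/625 = 0.05
  a_12 = 0/425 = 0.00, a_22 = 85/425 = 0.20, a_32 = 42.5/425 = 0.10, a_42 = 63.75/425 = 0.15
  a_13 = 75/300 = 0.25, a_23 = 30/300 = 0.10, a_33 = 60/300 = 0.20, a_43 = 105/300 = 0.35
  a_14 = 382.5/850 = 0.45, a_24 = 85/850 = 0.10, a_34 = 0/850 = 0.00, a_44 = 297.5/850 = 0.35
I − A =
  [   0.75     0.00    -0.25    -0.45]
  [  -0.30     0.80    -0.10    -0.10]
  [  -0.20    -0.10     0.80     0.00]
  [  -0.05    -0.15    -0.35     0.65]
Compute the cofactors C_ij = (−1)^(i+j)·(3×3 minor ij) of I−A; the adjugate is their transpose:
adj(I−A) = Cᵀ =
  [ 0.3940   0.0860   0.2590   0.2860]
  [ 0.1800   0.3080   0.1700   0.1720]
  [ 0.1210   0.0600   0.3405   0.0930]
  [ 0.1370   0.1100   0.2425   0.4250]
det(I−A) = Σ_j (I−A)_1j·C_1j = (0.75)(0.3940) + (0.00)(0.1800) + (-0.25)(0.1210) + (-0.45)(0.1370) = 0.2036
(I − A)⁻¹ = adj(I−A) / det(I−A) ≈
  [   1.9352     0.4224     1.2721     1.4047]
  [   0.8841     1.5128     0.8350     0.8448]
  [   0.5943     0.2947     1.6724     0.4568]
  [   0.6729     0.5403     1.1911     2.0874]
x = (I − A)⁻¹ d = adj(I−A)·d / det(I−A), with det(I−A) = 0.2036:
  x_1 = (0.3940·95 + 0.0860·85 + 0.2590·135 + 0.2860·90) / 0.2036 = 105.445 / 0.2036 ≈ 517.903
  x_2 = (0.1800·95 + 0.3080·85 + 0.1700·135 + 0.1720·90) / 0.2036 = 81.71 / 0.2036 ≈ 401.326
  x_3 = (0.1210·95 + 0.0600·85 + 0.3405·135 + 0.0930·90) / 0.2036 = 70.9325 / 0.2036 ≈ 348.391
  x_4 = (0.1370·95 + 0.1100·85 + 0.2425·135 + 0.4250·90) / 0.2036 = 93.3525 / 0.2036 ≈ 458.509

x_4 = 458.509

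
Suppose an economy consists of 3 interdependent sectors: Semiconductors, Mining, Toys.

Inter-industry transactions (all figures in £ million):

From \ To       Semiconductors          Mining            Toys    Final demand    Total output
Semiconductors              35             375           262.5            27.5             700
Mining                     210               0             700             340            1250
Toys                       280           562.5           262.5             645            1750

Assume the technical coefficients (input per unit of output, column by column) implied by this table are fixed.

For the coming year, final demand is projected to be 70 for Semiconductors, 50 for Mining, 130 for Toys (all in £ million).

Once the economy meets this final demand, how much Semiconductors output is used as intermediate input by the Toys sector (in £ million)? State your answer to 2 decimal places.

z_13 = 61.36

Technical coefficients a_ij = z_ij / X_j:
  a_11 = 35/700 = 0.05, a_21 = 210/700 = 0.30, a_31 = 280/700 = 0.40
  a_12 = 375/1250 = 0.30, a_22 = 0/1250 = 0.00, a_32 = 562.5/1250 = 0.45
  a_13 = 262.5/1750 = 0.15, a_23 = 700/1750 = 0.40, a_33 = 262.5/1750 = 0.15
I − A =
  [   0.95    -0.30    -0.15]
  [  -0.30     1.00    -0.40]
  [  -0.40    -0.45     0.85]
Cofactors of I−A, C_ij = (−1)^(i+j)·(minor ij) (rows/columns in the sector order above):
  C_11 = (1.00)(0.85) − (-0.40)(-0.45) = 0.6700
  C_12 = −[(-0.30)(0.85) − (-0.40)(-0.40)] = 0.4150
  C_13 = (-0.30)(-0.45) − (1.00)(-0.40) = 0.5350
  C_21 = −[(-0.30)(0.85) − (-0.15)(-0.45)] = 0.3225
  C_22 = (0.95)(0.85) − (-0.15)(-0.40) = 0.7475
  C_23 = −[(0.95)(-0.45) − (-0.30)(-0.40)] = 0.5475
  C_31 = (-0.30)(-0.40) − (-0.15)(1.00) = 0.2700
  C_32 = −[(0.95)(-0.40) − (-0.15)(-0.30)] = 0.4250
  C_33 = (0.95)(1.00) − (-0.30)(-0.30) = 0.8600
det(I−A) = Σ_j (I−A)_1j·C_1j = (0.95)(0.6700) + (-0.30)(0.4150) + (-0.15)(0.5350) = 0.43175
adj(I−A) = Cᵀ =
  [ 0.6700   0.3225   0.2700]
  [ 0.4150   0.7475   0.4250]
  [ 0.5350   0.5475   0.8600]
(I − A)⁻¹ = adj(I−A) / det(I−A) ≈
  [   1.5518     0.7470     0.6254]
  [   0.9612     1.7313     0.9844]
  [   1.2391     1.2681     1.9919]
First solve x = (I − A)⁻¹ d = adj(I−A)·d / det(I−A); in particular x_3 = (0.5350·70 + 0.5475·50 + 0.8600·130) / 0.43175 = 176.625 / 0.43175 ≈ 409.0909.
Intermediate flow from 1 to 3: z_13 = a_13 · x_3 = 0.15 × 176.625 / 0.43175 = 26.49375 / 0.43175 ≈ 61.36.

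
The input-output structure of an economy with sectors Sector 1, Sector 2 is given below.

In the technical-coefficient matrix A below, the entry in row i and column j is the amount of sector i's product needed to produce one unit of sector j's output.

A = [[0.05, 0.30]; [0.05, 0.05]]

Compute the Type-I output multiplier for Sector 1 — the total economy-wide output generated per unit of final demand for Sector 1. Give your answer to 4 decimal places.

I − A =
  [   0.95    -0.30]
  [  -0.05     0.95]
det(I−A) = (0.95)(0.95) − (-0.30)(-0.05) = 0.8875
adj(I−A) = [[0.95, 0.30], [0.05, 0.95]]
(I − A)⁻¹ = adj(I−A) / det(I−A) ≈
  [   1.07042     0.33803]
  [   0.05634     1.07042]
The output multiplier for sector j is the column-j sum of the Leontief inverse (I − A)⁻¹ = adj(I−A) / det(I−A).
Column 1 of adj(I−A): (0.95, 0.05); det(I−A) = 0.8875.
m_1 = (0.95 + 0.05) / 0.8875 = 1.00 / 0.8875 ≈ 1.1268.

m_1 = 1.1268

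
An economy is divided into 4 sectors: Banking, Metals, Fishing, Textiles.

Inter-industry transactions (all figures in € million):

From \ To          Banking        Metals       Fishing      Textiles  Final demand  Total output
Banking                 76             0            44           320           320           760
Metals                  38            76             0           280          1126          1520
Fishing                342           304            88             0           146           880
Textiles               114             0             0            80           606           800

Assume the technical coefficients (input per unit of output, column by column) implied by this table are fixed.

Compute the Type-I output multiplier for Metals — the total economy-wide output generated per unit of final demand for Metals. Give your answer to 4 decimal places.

m_2 = 1.3127

Technical coefficients a_ij = z_ij / X_j:
  a_11 = 76/760 = 0.10, a_21 = 38/760 = 0.05, a_31 = 342/760 = 0.45, a_41 = 114/760 = 0.15
  a_12 = 0/1520 = 0.00, a_22 = 76/1520 = 0.05, a_32 = 304/1520 = 0.20, a_42 = 0/1520 = 0.00
  a_13 = 44/880 = 0.05, a_23 = 0/880 = 0.00, a_33 = 88/880 = 0.10, a_43 = 0/880 = 0.00
  a_14 = 320/800 = 0.40, a_24 = 280/800 = 0.35, a_34 = 0/800 = 0.00, a_44 = 80/800 = 0.10
I − A =
  [   0.90     0.00    -0.05    -0.40]
  [  -0.05     0.95     0.00    -0.35]
  [  -0.45    -0.20     0.90     0.00]
  [  -0.15     0.00     0.00     0.90]
Compute the cofactors C_ij = (−1)^(i+j)·(3×3 minor ij) of I−A; the adjugate is their transpose:
adj(I−A) = Cᵀ =
  [ 0.769500   0.009000   0.042750   0.345500]
  [ 0.087750   0.654750   0.004875   0.293625]
  [ 0.404250   0.150000   0.712500   0.238000]
  [ 0.128250   0.001500   0.007125   0.747625]
det(I−A) = Σ_j (I−A)_1j·C_1j = (0.90)(0.769500) + (0.00)(0.087750) + (-0.05)(0.404250) + (-0.40)(0.128250) = 0.6210375
(I − A)⁻¹ = adj(I−A) / det(I−A) ≈
  [   1.23906     0.01449     0.06884     0.55633]
  [   0.14130     1.05428     0.00785     0.47280]
  [   0.65093     0.24153     1.14727     0.38323]
  [   0.20651     0.00242     0.01147     1.20383]
The output multiplier for sector j is the column-j sum of the Leontief inverse (I − A)⁻¹ = adj(I−A) / det(I−A).
Column 2 of adj(I−A): (0.009000, 0.654750, 0.150000, 0.001500); det(I−A) = 0.6210375.
m_2 = (0.009000 + 0.654750 + 0.150000 + 0.001500) / 0.6210375 = 0.81525 / 0.6210375 ≈ 1.3127.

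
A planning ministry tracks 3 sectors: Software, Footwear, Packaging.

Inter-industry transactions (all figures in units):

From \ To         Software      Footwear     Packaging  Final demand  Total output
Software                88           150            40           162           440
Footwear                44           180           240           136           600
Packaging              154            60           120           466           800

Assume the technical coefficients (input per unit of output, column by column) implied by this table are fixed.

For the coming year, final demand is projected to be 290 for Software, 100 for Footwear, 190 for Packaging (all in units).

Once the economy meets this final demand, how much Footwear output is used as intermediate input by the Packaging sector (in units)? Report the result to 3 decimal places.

z_23 = 147.301

Technical coefficients a_ij = z_ij / X_j:
  a_11 = 88/440 = 0.20, a_21 = 44/440 = 0.10, a_31 = 154/440 = 0.35
  a_12 = 150/600 = 0.25, a_22 = 180/600 = 0.30, a_32 = 60/600 = 0.10
  a_13 = 40/800 = 0.05, a_23 = 240/800 = 0.30, a_33 = 120/800 = 0.15
I − A =
  [   0.80    -0.25    -0.05]
  [  -0.10     0.70    -0.30]
  [  -0.35    -0.10     0.85]
Cofactors of I−A, C_ij = (−1)^(i+j)·(minor ij) (rows/columns in the sector order above):
  C_11 = (0.70)(0.85) − (-0.30)(-0.10) = 0.5650
  C_12 = −[(-0.10)(0.85) − (-0.30)(-0.35)] = 0.1900
  C_13 = (-0.10)(-0.10) − (0.70)(-0.35) = 0.2550
  C_21 = −[(-0.25)(0.85) − (-0.05)(-0.10)] = 0.2175
  C_22 = (0.80)(0.85) − (-0.05)(-0.35) = 0.6625
  C_23 = −[(0.80)(-0.10) − (-0.25)(-0.35)] = 0.1675
  C_31 = (-0.25)(-0.30) − (-0.05)(0.70) = 0.1100
  C_32 = −[(0.80)(-0.30) − (-0.05)(-0.10)] = 0.2450
  C_33 = (0.80)(0.70) − (-0.25)(-0.10) = 0.5350
det(I−A) = Σ_j (I−A)_1j·C_1j = (0.80)(0.5650) + (-0.25)(0.1900) + (-0.05)(0.2550) = 0.39175
adj(I−A) = Cᵀ =
  [ 0.5650   0.2175   0.1100]
  [ 0.1900   0.6625   0.2450]
  [ 0.2550   0.1675   0.5350]
(I − A)⁻¹ = adj(I−A) / det(I−A) ≈
  [   1.4422     0.5552     0.2808]
  [   0.4850     1.6911     0.6254]
  [   0.6509     0.4276     1.3657]
First solve x = (I − A)⁻¹ d = adj(I−A)·d / det(I−A); in particular x_3 = (0.2550·290 + 0.1675·100 + 0.5350·190) / 0.39175 = 192.35 / 0.39175 ≈ 491.00191.
Intermediate flow from 2 to 3: z_23 = a_23 · x_3 = 0.30 × 192.35 / 0.39175 = 57.705 / 0.39175 ≈ 147.301.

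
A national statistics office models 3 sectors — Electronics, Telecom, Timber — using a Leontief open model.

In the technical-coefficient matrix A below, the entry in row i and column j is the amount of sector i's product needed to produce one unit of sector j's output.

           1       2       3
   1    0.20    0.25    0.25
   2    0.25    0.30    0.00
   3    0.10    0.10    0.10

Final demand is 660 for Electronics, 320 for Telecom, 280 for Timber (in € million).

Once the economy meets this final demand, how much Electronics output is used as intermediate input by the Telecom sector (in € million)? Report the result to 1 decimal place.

z_12 = 229.0

I − A =
  [   0.80    -0.25    -0.25]
  [  -0.25     0.70     0.00]
  [  -0.10    -0.10     0.90]
Cofactors of I−A, C_ij = (−1)^(i+j)·(minor ij) (rows/columns in the sector order above):
  C_11 = (0.70)(0.90) − (0.00)(-0.10) = 0.6300
  C_12 = −[(-0.25)(0.90) − (0.00)(-0.10)] = 0.2250
  C_13 = (-0.25)(-0.10) − (0.70)(-0.10) = 0.0950
  C_21 = −[(-0.25)(0.90) − (-0.25)(-0.10)] = 0.2500
  C_22 = (0.80)(0.90) − (-0.25)(-0.10) = 0.6950
  C_23 = −[(0.80)(-0.10) − (-0.25)(-0.10)] = 0.1050
  C_31 = (-0.25)(0.00) − (-0.25)(0.70) = 0.1750
  C_32 = −[(0.80)(0.00) − (-0.25)(-0.25)] = 0.0625
  C_33 = (0.80)(0.70) − (-0.25)(-0.25) = 0.4975
det(I−A) = Σ_j (I−A)_1j·C_1j = (0.80)(0.6300) + (-0.25)(0.2250) + (-0.25)(0.0950) = 0.4240
adj(I−A) = Cᵀ =
  [ 0.6300   0.2500   0.1750]
  [ 0.2250   0.6950   0.0625]
  [ 0.0950   0.1050   0.4975]
(I − A)⁻¹ = adj(I−A) / det(I−A) ≈
  [   1.4858     0.5896     0.4127]
  [   0.5307     1.6392     0.1474]
  [   0.2241     0.2476     1.1733]
First solve x = (I − A)⁻¹ d = adj(I−A)·d / det(I−A); in particular x_2 = (0.2250·660 + 0.6950·320 + 0.0625·280) / 0.4240 = 388.40 / 0.4240 ≈ 916.038.
Intermediate flow from 1 to 2: z_12 = a_12 · x_2 = 0.25 × 388.40 / 0.4240 = 97.10 / 0.4240 ≈ 229.0.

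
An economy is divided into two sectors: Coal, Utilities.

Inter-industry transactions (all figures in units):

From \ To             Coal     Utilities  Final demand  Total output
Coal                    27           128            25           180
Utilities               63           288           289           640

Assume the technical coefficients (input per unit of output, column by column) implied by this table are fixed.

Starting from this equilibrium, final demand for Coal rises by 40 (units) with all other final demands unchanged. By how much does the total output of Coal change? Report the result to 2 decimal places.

Δx_C = 55.35

Technical coefficients a_ij = z_ij / X_j:
  a_CC = 27/180 = 0.15, a_UC = 63/180 = 0.35
  a_CU = 128/640 = 0.20, a_UU = 288/640 = 0.45
I − A =
  [   0.85    -0.20]
  [  -0.35     0.55]
det(I−A) = (0.85)(0.55) − (-0.20)(-0.35) = 0.3975
adj(I−A) = [[0.55, 0.20], [0.35, 0.85]]
(I − A)⁻¹ = adj(I−A) / det(I−A) ≈
  [   1.3836     0.5031]
  [   0.8805     2.1384]
Δx = (I − A)⁻¹ Δd with Δd having +40 in the Coal component and 0 elsewhere.
So Δx_C = L_CC · (+40), where L_CC = adj(I−A)_CC / det(I−A) = 0.55 / 0.3975.
Δx_C = 0.55 × (+40) / 0.3975 = 22.00 / 0.3975 ≈ 55.35.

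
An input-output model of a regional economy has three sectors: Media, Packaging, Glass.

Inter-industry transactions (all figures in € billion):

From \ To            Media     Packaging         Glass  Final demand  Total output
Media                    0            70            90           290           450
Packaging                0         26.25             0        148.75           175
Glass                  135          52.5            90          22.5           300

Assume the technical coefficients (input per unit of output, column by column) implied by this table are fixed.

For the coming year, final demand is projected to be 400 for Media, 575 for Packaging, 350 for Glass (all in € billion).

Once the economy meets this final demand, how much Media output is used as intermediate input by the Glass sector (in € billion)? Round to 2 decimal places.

z_13 = 370.88

Technical coefficients a_ij = z_ij / X_j:
  a_11 = 0/450 = 0.00, a_21 = 0/450 = 0.00, a_31 = 135/450 = 0.30
  a_12 = 70/175 = 0.40, a_22 = 26.25/175 = 0.15, a_32 = 52.5/175 = 0.30
  a_13 = 90/300 = 0.30, a_23 = 0/300 = 0.00, a_33 = 90/300 = 0.30
I − A =
  [   1.00    -0.40    -0.30]
  [   0.00     0.85     0.00]
  [  -0.30    -0.30     0.70]
Cofactors of I−A, C_ij = (−1)^(i+j)·(minor ij) (rows/columns in the sector order above):
  C_11 = (0.85)(0.70) − (0.00)(-0.30) = 0.5950
  C_12 = −[(0.00)(0.70) − (0.00)(-0.30)] = 0.0000
  C_13 = (0.00)(-0.30) − (0.85)(-0.30) = 0.2550
  C_21 = −[(-0.40)(0.70) − (-0.30)(-0.30)] = 0.3700
  C_22 = (1.00)(0.70) − (-0.30)(-0.30) = 0.6100
  C_23 = −[(1.00)(-0.30) − (-0.40)(-0.30)] = 0.4200
  C_31 = (-0.40)(0.00) − (-0.30)(0.85) = 0.2550
  C_32 = −[(1.00)(0.00) − (-0.30)(0.00)] = 0.0000
  C_33 = (1.00)(0.85) − (-0.40)(0.00) = 0.8500
det(I−A) = Σ_j (I−A)_1j·C_1j = (1.00)(0.5950) + (-0.40)(0.0000) + (-0.30)(0.2550) = 0.5185
adj(I−A) = Cᵀ =
  [ 0.5950   0.3700   0.2550]
  [ 0.0000   0.6100   0.0000]
  [ 0.2550   0.4200   0.8500]
(I − A)⁻¹ = adj(I−A) / det(I−A) ≈
  [   1.1475     0.7136     0.4918]
  [   0.0000     1.1765     0.0000]
  [   0.4918     0.8100     1.6393]
First solve x = (I − A)⁻¹ d = adj(I−A)·d / det(I−A); in particular x_3 = (0.2550·400 + 0.4200·575 + 0.8500·350) / 0.5185 = 641.00 / 0.5185 ≈ 1236.2584.
Intermediate flow from 1 to 3: z_13 = a_13 · x_3 = 0.30 × 641.00 / 0.5185 = 192.30 / 0.5185 ≈ 370.88.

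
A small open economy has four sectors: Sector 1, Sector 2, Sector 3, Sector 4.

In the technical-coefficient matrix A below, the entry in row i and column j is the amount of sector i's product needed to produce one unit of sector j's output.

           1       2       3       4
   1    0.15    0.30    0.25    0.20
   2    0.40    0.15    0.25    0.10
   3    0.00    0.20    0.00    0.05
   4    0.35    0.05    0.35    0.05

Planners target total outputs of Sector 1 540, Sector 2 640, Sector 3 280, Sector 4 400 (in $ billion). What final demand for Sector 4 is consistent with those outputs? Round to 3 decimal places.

I − A =
  [   0.85    -0.30    -0.25    -0.20]
  [  -0.40     0.85    -0.25    -0.10]
  [   0.00    -0.20     1.00    -0.05]
  [  -0.35    -0.05    -0.35     0.95]
d = (I − A) x:
  d_1 = (+0.85)·540 + (-0.30)·640 + (-0.25)·280 + (-0.20)·400 = 117.000
  d_2 = (-0.40)·540 + (+0.85)·640 + (-0.25)·280 + (-0.10)·400 = 218.000
  d_3 = (+0.00)·540 + (-0.20)·640 + (+1.00)·280 + (-0.05)·400 = 132.000
  d_4 = (-0.35)·540 + (-0.05)·640 + (-0.35)·280 + (+0.95)·400 = 61.000

d_4 = 61.000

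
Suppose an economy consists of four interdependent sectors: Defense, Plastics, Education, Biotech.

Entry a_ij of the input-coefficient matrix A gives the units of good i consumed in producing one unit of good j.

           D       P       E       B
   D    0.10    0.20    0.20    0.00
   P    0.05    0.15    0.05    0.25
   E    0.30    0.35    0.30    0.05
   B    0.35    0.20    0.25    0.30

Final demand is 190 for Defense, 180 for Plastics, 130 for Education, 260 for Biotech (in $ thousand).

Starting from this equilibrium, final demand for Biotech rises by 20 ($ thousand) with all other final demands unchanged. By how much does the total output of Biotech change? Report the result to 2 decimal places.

I − A =
  [   0.90    -0.20    -0.20     0.00]
  [  -0.05     0.85    -0.05    -0.25]
  [  -0.30    -0.35     0.70    -0.05]
  [  -0.35    -0.20    -0.25     0.70]
Compute the cofactors C_ij = (−1)^(i+j)·(3×3 minor ij) of I−A; the adjugate is their transpose:
adj(I−A) = Cᵀ =
  [ 0.33625   0.14650   0.12850   0.06150]
  [ 0.11525   0.38425   0.11225   0.14525]
  [ 0.22175   0.27500   0.46600   0.13150]
  [ 0.28025   0.28125   0.26275   0.45525]
det(I−A) = Σ_j (I−A)_1j·C_1j = (0.90)(0.33625) + (-0.20)(0.11525) + (-0.20)(0.22175) + (0.00)(0.28025) = 0.235225
(I − A)⁻¹ = adj(I−A) / det(I−A) ≈
  [   1.4295     0.6228     0.5463     0.2615]
  [   0.4900     1.6335     0.4772     0.6175]
  [   0.9427     1.1691     1.9811     0.5590]
  [   1.1914     1.1957     1.1170     1.9354]
Δx = (I − A)⁻¹ Δd with Δd having +20 in the Biotech component and 0 elsewhere.
So Δx_B = L_BB · (+20), where L_BB = adj(I−A)_BB / det(I−A) = 0.45525 / 0.235225.
Δx_B = 0.45525 × (+20) / 0.235225 = 9.105 / 0.235225 ≈ 38.71.

Δx_B = 38.71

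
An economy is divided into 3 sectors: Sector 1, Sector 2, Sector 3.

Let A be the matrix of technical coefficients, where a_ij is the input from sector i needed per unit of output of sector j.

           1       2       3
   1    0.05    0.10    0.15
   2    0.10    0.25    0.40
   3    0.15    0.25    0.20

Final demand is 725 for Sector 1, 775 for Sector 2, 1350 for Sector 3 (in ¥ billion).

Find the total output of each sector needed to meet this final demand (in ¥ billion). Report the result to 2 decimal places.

x_1 = 1497.45, x_2 = 2739.28, x_3 = 2824.30

I − A =
  [   0.95    -0.10    -0.15]
  [  -0.10     0.75    -0.40]
  [  -0.15    -0.25     0.80]
Cofactors of I−A, C_ij = (−1)^(i+j)·(minor ij) (rows/columns in the sector order above):
  C_11 = (0.75)(0.80) − (-0.40)(-0.25) = 0.5000
  C_12 = −[(-0.10)(0.80) − (-0.40)(-0.15)] = 0.1400
  C_13 = (-0.10)(-0.25) − (0.75)(-0.15) = 0.1375
  C_21 = −[(-0.10)(0.80) − (-0.15)(-0.25)] = 0.1175
  C_22 = (0.95)(0.80) − (-0.15)(-0.15) = 0.7375
  C_23 = −[(0.95)(-0.25) − (-0.10)(-0.15)] = 0.2525
  C_31 = (-0.10)(-0.40) − (-0.15)(0.75) = 0.1525
  C_32 = −[(0.95)(-0.40) − (-0.15)(-0.10)] = 0.3950
  C_33 = (0.95)(0.75) − (-0.10)(-0.10) = 0.7025
det(I−A) = Σ_j (I−A)_1j·C_1j = (0.95)(0.5000) + (-0.10)(0.1400) + (-0.15)(0.1375) = 0.440375
adj(I−A) = Cᵀ =
  [ 0.5000   0.1175   0.1525]
  [ 0.1400   0.7375   0.3950]
  [ 0.1375   0.2525   0.7025]
(I − A)⁻¹ = adj(I−A) / det(I−A) ≈
  [   1.1354     0.2668     0.3463]
  [   0.3179     1.6747     0.8970]
  [   0.3122     0.5734     1.5952]
x = (I − A)⁻¹ d = adj(I−A)·d / det(I−A), with det(I−A) = 0.440375:
  x_1 = (0.5000·725 + 0.1175·775 + 0.1525·1350) / 0.440375 = 659.4375 / 0.440375 ≈ 1497.45
  x_2 = (0.1400·725 + 0.7375·775 + 0.3950·1350) / 0.440375 = 1206.3125 / 0.440375 ≈ 2739.28
  x_3 = (0.1375·725 + 0.2525·775 + 0.7025·1350) / 0.440375 = 1243.75 / 0.440375 ≈ 2824.30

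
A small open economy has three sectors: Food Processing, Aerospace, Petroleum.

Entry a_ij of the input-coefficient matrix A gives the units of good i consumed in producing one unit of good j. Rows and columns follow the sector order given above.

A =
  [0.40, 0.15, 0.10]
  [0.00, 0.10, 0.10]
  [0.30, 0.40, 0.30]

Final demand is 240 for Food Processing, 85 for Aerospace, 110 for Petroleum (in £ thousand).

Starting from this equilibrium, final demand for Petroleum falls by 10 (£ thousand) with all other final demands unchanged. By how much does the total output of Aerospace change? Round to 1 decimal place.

I − A =
  [   0.60    -0.15    -0.10]
  [   0.00     0.90    -0.10]
  [  -0.30    -0.40     0.70]
Cofactors of I−A, C_ij = (−1)^(i+j)·(minor ij) (rows/columns in the sector order above):
  C_11 = (0.90)(0.70) − (-0.10)(-0.40) = 0.5900
  C_12 = −[(0.00)(0.70) − (-0.10)(-0.30)] = 0.0300
  C_13 = (0.00)(-0.40) − (0.90)(-0.30) = 0.2700
  C_21 = −[(-0.15)(0.70) − (-0.10)(-0.40)] = 0.1450
  C_22 = (0.60)(0.70) − (-0.10)(-0.30) = 0.3900
  C_23 = −[(0.60)(-0.40) − (-0.15)(-0.30)] = 0.2850
  C_31 = (-0.15)(-0.10) − (-0.10)(0.90) = 0.1050
  C_32 = −[(0.60)(-0.10) − (-0.10)(0.00)] = 0.0600
  C_33 = (0.60)(0.90) − (-0.15)(0.00) = 0.5400
det(I−A) = Σ_j (I−A)_1j·C_1j = (0.60)(0.5900) + (-0.15)(0.0300) + (-0.10)(0.2700) = 0.3225
adj(I−A) = Cᵀ =
  [ 0.5900   0.1450   0.1050]
  [ 0.0300   0.3900   0.0600]
  [ 0.2700   0.2850   0.5400]
(I − A)⁻¹ = adj(I−A) / det(I−A) ≈
  [   1.8295     0.4496     0.3256]
  [   0.0930     1.2093     0.1860]
  [   0.8372     0.8837     1.6744]
Δx = (I − A)⁻¹ Δd with Δd having -10 in the Petroleum component and 0 elsewhere.
So Δx_2 = L_23 · (-10), where L_23 = adj(I−A)_23 / det(I−A) = 0.0600 / 0.3225.
Δx_2 = 0.0600 × (-10) / 0.3225 = -0.60 / 0.3225 ≈ -1.9.

Δx_2 = -1.9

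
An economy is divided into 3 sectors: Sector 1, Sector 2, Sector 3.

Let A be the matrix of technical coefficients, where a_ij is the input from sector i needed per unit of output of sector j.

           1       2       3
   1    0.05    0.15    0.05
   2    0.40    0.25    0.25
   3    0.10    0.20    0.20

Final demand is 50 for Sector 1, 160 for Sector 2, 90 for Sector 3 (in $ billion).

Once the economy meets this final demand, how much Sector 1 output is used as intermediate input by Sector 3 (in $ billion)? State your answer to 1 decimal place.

I − A =
  [   0.95    -0.15    -0.05]
  [  -0.40     0.75    -0.25]
  [  -0.10    -0.20     0.80]
Cofactors of I−A, C_ij = (−1)^(i+j)·(minor ij) (rows/columns in the sector order above):
  C_11 = (0.75)(0.80) − (-0.25)(-0.20) = 0.5500
  C_12 = −[(-0.40)(0.80) − (-0.25)(-0.10)] = 0.3450
  C_13 = (-0.40)(-0.20) − (0.75)(-0.10) = 0.1550
  C_21 = −[(-0.15)(0.80) − (-0.05)(-0.20)] = 0.1300
  C_22 = (0.95)(0.80) − (-0.05)(-0.10) = 0.7550
  C_23 = −[(0.95)(-0.20) − (-0.15)(-0.10)] = 0.2050
  C_31 = (-0.15)(-0.25) − (-0.05)(0.75) = 0.0750
  C_32 = −[(0.95)(-0.25) − (-0.05)(-0.40)] = 0.2575
  C_33 = (0.95)(0.75) − (-0.15)(-0.40) = 0.6525
det(I−A) = Σ_j (I−A)_1j·C_1j = (0.95)(0.5500) + (-0.15)(0.3450) + (-0.05)(0.1550) = 0.4630
adj(I−A) = Cᵀ =
  [ 0.5500   0.1300   0.0750]
  [ 0.3450   0.7550   0.2575]
  [ 0.1550   0.2050   0.6525]
(I − A)⁻¹ = adj(I−A) / det(I−A) ≈
  [   1.1879     0.2808     0.1620]
  [   0.7451     1.6307     0.5562]
  [   0.3348     0.4428     1.4093]
First solve x = (I − A)⁻¹ d = adj(I−A)·d / det(I−A); in particular x_3 = (0.1550·50 + 0.2050·160 + 0.6525·90) / 0.4630 = 99.275 / 0.4630 ≈ 214.417.
Intermediate flow from 1 to 3: z_13 = a_13 · x_3 = 0.05 × 99.275 / 0.4630 = 4.96375 / 0.4630 ≈ 10.7.

z_13 = 10.7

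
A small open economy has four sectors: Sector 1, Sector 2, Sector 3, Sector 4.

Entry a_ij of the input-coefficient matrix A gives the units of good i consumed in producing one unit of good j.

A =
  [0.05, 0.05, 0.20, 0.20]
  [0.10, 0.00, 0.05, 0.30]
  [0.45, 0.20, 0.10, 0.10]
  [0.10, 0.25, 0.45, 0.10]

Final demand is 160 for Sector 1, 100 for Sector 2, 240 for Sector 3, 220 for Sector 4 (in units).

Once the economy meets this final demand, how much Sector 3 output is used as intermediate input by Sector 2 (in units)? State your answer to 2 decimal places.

z_32 = 82.33

I − A =
  [   0.95    -0.05    -0.20    -0.20]
  [  -0.10     1.00    -0.05    -0.30]
  [  -0.45    -0.20     0.90    -0.10]
  [  -0.10    -0.25    -0.45     0.90]
Compute the cofactors C_ij = (−1)^(i+j)·(3×3 minor ij) of I−A; the adjugate is their transpose:
adj(I−A) = Cᵀ =
  [ 0.660250   0.142250   0.266500   0.223750]
  [ 0.185000   0.585250   0.203000   0.258750]
  [ 0.407750   0.234000   0.752750   0.252250]
  [ 0.328625   0.295375   0.462375   0.745875]
det(I−A) = Σ_j (I−A)_1j·C_1j = (0.95)(0.660250) + (-0.05)(0.185000) + (-0.20)(0.407750) + (-0.20)(0.328625) = 0.4707125
(I − A)⁻¹ = adj(I−A) / det(I−A) ≈
  [   1.4027     0.3022     0.5662     0.4753]
  [   0.3930     1.2433     0.4313     0.5497]
  [   0.8662     0.4971     1.5992     0.5359]
  [   0.6981     0.6275     0.9823     1.5846]
First solve x = (I − A)⁻¹ d = adj(I−A)·d / det(I−A); in particular x_2 = (0.185000·160 + 0.585250·100 + 0.203000·240 + 0.258750·220) / 0.4707125 = 193.77 / 0.4707125 ≈ 411.6525.
Intermediate flow from 3 to 2: z_32 = a_32 · x_2 = 0.20 × 193.77 / 0.4707125 = 38.754 / 0.4707125 ≈ 82.33.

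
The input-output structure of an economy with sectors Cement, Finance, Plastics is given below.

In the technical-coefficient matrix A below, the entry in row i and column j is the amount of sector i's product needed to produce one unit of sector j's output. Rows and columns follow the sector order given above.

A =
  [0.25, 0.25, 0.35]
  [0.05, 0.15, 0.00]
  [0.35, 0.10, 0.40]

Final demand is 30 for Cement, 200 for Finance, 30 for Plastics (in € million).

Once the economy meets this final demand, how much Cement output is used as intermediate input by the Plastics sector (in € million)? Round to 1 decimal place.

I − A =
  [   0.75    -0.25    -0.35]
  [  -0.05     0.85     0.00]
  [  -0.35    -0.10     0.60]
Cofactors of I−A, C_ij = (−1)^(i+j)·(minor ij) (rows/columns in the sector order above):
  C_11 = (0.85)(0.60) − (0.00)(-0.10) = 0.5100
  C_12 = −[(-0.05)(0.60) − (0.00)(-0.35)] = 0.0300
  C_13 = (-0.05)(-0.10) − (0.85)(-0.35) = 0.3025
  C_21 = −[(-0.25)(0.60) − (-0.35)(-0.10)] = 0.1850
  C_22 = (0.75)(0.60) − (-0.35)(-0.35) = 0.3275
  C_23 = −[(0.75)(-0.10) − (-0.25)(-0.35)] = 0.1625
  C_31 = (-0.25)(0.00) − (-0.35)(0.85) = 0.2975
  C_32 = −[(0.75)(0.00) − (-0.35)(-0.05)] = 0.0175
  C_33 = (0.75)(0.85) − (-0.25)(-0.05) = 0.6250
det(I−A) = Σ_j (I−A)_1j·C_1j = (0.75)(0.5100) + (-0.25)(0.0300) + (-0.35)(0.3025) = 0.269125
adj(I−A) = Cᵀ =
  [ 0.5100   0.1850   0.2975]
  [ 0.0300   0.3275   0.0175]
  [ 0.3025   0.1625   0.6250]
(I − A)⁻¹ = adj(I−A) / det(I−A) ≈
  [   1.8950     0.6874     1.1054]
  [   0.1115     1.2169     0.0650]
  [   1.1240     0.6038     2.3223]
First solve x = (I − A)⁻¹ d = adj(I−A)·d / det(I−A); in particular x_3 = (0.3025·30 + 0.1625·200 + 0.6250·30) / 0.269125 = 60.325 / 0.269125 ≈ 224.152.
Intermediate flow from 1 to 3: z_13 = a_13 · x_3 = 0.35 × 60.325 / 0.269125 = 21.11375 / 0.269125 ≈ 78.5.

z_13 = 78.5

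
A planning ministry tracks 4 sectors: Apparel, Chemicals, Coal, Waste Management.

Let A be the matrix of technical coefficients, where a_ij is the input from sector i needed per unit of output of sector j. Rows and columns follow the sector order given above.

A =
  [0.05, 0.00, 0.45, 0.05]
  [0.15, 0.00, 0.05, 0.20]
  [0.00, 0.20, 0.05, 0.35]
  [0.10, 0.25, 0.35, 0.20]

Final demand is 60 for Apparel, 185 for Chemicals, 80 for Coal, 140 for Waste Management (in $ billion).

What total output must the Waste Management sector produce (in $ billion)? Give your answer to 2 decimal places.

x_4 = 444.67

I − A =
  [   0.95     0.00    -0.45    -0.05]
  [  -0.15     1.00    -0.05    -0.20]
  [   0.00    -0.20     0.95    -0.35]
  [  -0.10    -0.25    -0.35     0.80]
Compute the cofactors C_ij = (−1)^(i+j)·(3×3 minor ij) of I−A; the adjugate is their transpose:
adj(I−A) = Cᵀ =
  [ 0.563625   0.126750   0.355625   0.222500]
  [ 0.116375   0.585125   0.169875   0.227875]
  [ 0.076125   0.234125   0.705625   0.372000]
  [ 0.140125   0.301125   0.406250   0.879500]
det(I−A) = Σ_j (I−A)_1j·C_1j = (0.95)(0.563625) + (0.00)(0.116375) + (-0.45)(0.076125) + (-0.05)(0.140125) = 0.49418125
(I − A)⁻¹ = adj(I−A) / det(I−A) ≈
  [   1.1405     0.2565     0.7196     0.4502]
  [   0.2355     1.1840     0.3438     0.4611]
  [   0.1540     0.4738     1.4279     0.7528]
  [   0.2835     0.6093     0.8221     1.7797]
x = (I − A)⁻¹ d = adj(I−A)·d / det(I−A), with det(I−A) = 0.49418125:
  x_1 = (0.563625·60 + 0.126750·185 + 0.355625·80 + 0.222500·140) / 0.49418125 = 116.86625 / 0.49418125 ≈ 236.48
  x_2 = (0.116375·60 + 0.585125·185 + 0.169875·80 + 0.227875·140) / 0.49418125 = 160.723125 / 0.49418125 ≈ 325.23
  x_3 = (0.076125·60 + 0.234125·185 + 0.705625·80 + 0.372000·140) / 0.49418125 = 156.410625 / 0.49418125 ≈ 316.50
  x_4 = (0.140125·60 + 0.301125·185 + 0.406250·80 + 0.879500·140) / 0.49418125 = 219.745625 / 0.49418125 ≈ 444.67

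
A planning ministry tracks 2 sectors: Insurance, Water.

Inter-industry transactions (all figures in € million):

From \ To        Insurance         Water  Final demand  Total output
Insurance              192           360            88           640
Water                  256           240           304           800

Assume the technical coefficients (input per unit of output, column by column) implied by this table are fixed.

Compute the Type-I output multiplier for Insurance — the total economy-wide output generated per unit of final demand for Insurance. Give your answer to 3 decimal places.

m_1 = 3.548

Technical coefficients a_ij = z_ij / X_j:
  a_11 = 192/640 = 0.30, a_21 = 256/640 = 0.40
  a_12 = 360/800 = 0.45, a_22 = 240/800 = 0.30
I − A =
  [   0.70    -0.45]
  [  -0.40     0.70]
det(I−A) = (0.70)(0.70) − (-0.45)(-0.40) = 0.3100
adj(I−A) = [[0.70, 0.45], [0.40, 0.70]]
(I − A)⁻¹ = adj(I−A) / det(I−A) ≈
  [   2.2581     1.4516]
  [   1.2903     2.2581]
The output multiplier for sector j is the column-j sum of the Leontief inverse (I − A)⁻¹ = adj(I−A) / det(I−A).
Column 1 of adj(I−A): (0.70, 0.40); det(I−A) = 0.3100.
m_1 = (0.70 + 0.40) / 0.3100 = 1.10 / 0.3100 ≈ 3.548.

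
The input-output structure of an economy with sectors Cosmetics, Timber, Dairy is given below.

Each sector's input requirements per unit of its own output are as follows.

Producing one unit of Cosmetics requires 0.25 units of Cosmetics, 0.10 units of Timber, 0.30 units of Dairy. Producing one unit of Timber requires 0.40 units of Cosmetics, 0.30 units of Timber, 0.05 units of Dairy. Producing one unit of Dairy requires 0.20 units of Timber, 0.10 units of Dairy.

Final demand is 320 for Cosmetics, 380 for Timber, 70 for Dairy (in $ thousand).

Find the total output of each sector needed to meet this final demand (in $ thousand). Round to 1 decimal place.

I − A =
  [   0.75    -0.40     0.00]
  [  -0.10     0.70    -0.20]
  [  -0.30    -0.05     0.90]
Cofactors of I−A, C_ij = (−1)^(i+j)·(minor ij) (rows/columns in the sector order above):
  C_11 = (0.70)(0.90) − (-0.20)(-0.05) = 0.6200
  C_12 = −[(-0.10)(0.90) − (-0.20)(-0.30)] = 0.1500
  C_13 = (-0.10)(-0.05) − (0.70)(-0.30) = 0.2150
  C_21 = −[(-0.40)(0.90) − (0.00)(-0.05)] = 0.3600
  C_22 = (0.75)(0.90) − (0.00)(-0.30) = 0.6750
  C_23 = −[(0.75)(-0.05) − (-0.40)(-0.30)] = 0.1575
  C_31 = (-0.40)(-0.20) − (0.00)(0.70) = 0.0800
  C_32 = −[(0.75)(-0.20) − (0.00)(-0.10)] = 0.1500
  C_33 = (0.75)(0.70) − (-0.40)(-0.10) = 0.4850
det(I−A) = Σ_j (I−A)_1j·C_1j = (0.75)(0.6200) + (-0.40)(0.1500) + (0.00)(0.2150) = 0.4050
adj(I−A) = Cᵀ =
  [ 0.6200   0.3600   0.0800]
  [ 0.1500   0.6750   0.1500]
  [ 0.2150   0.1575   0.4850]
(I − A)⁻¹ = adj(I−A) / det(I−A) ≈
  [   1.5309     0.8889     0.1975]
  [   0.3704     1.6667     0.3704]
  [   0.5309     0.3889     1.1975]
x = (I − A)⁻¹ d = adj(I−A)·d / det(I−A), with det(I−A) = 0.4050:
  x_1 = (0.6200·320 + 0.3600·380 + 0.0800·70) / 0.4050 = 340.80 / 0.4050 ≈ 841.5
  x_2 = (0.1500·320 + 0.6750·380 + 0.1500·70) / 0.4050 = 315.00 / 0.4050 ≈ 777.8
  x_3 = (0.2150·320 + 0.1575·380 + 0.4850·70) / 0.4050 = 162.60 / 0.4050 ≈ 401.5

x_1 = 841.5, x_2 = 777.8, x_3 = 401.5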